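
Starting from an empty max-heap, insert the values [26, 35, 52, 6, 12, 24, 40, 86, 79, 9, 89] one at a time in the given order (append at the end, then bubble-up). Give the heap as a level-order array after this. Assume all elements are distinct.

Insert 26:
  append 26 at index 0 → [26] (no swap needed)
Insert 35:
  append 35 at index 1 → [26, 35]
  35 > parent 26 at index 0, swap → [35, 26]
Insert 52:
  append 52 at index 2 → [35, 26, 52]
  52 > parent 35 at index 0, swap → [52, 26, 35]
Insert 6:
  append 6 at index 3 → [52, 26, 35, 6] (no swap needed)
Insert 12:
  append 12 at index 4 → [52, 26, 35, 6, 12] (no swap needed)
Insert 24:
  append 24 at index 5 → [52, 26, 35, 6, 12, 24] (no swap needed)
Insert 40:
  append 40 at index 6 → [52, 26, 35, 6, 12, 24, 40]
  40 > parent 35 at index 2, swap → [52, 26, 40, 6, 12, 24, 35]
Insert 86:
  append 86 at index 7 → [52, 26, 40, 6, 12, 24, 35, 86]
  86 > parent 6 at index 3, swap → [52, 26, 40, 86, 12, 24, 35, 6]
  86 > parent 26 at index 1, swap → [52, 86, 40, 26, 12, 24, 35, 6]
  86 > parent 52 at index 0, swap → [86, 52, 40, 26, 12, 24, 35, 6]
Insert 79:
  append 79 at index 8 → [86, 52, 40, 26, 12, 24, 35, 6, 79]
  79 > parent 26 at index 3, swap → [86, 52, 40, 79, 12, 24, 35, 6, 26]
  79 > parent 52 at index 1, swap → [86, 79, 40, 52, 12, 24, 35, 6, 26]
Insert 9:
  append 9 at index 9 → [86, 79, 40, 52, 12, 24, 35, 6, 26, 9] (no swap needed)
Insert 89:
  append 89 at index 10 → [86, 79, 40, 52, 12, 24, 35, 6, 26, 9, 89]
  89 > parent 12 at index 4, swap → [86, 79, 40, 52, 89, 24, 35, 6, 26, 9, 12]
  89 > parent 79 at index 1, swap → [86, 89, 40, 52, 79, 24, 35, 6, 26, 9, 12]
  89 > parent 86 at index 0, swap → [89, 86, 40, 52, 79, 24, 35, 6, 26, 9, 12]

[89, 86, 40, 52, 79, 24, 35, 6, 26, 9, 12]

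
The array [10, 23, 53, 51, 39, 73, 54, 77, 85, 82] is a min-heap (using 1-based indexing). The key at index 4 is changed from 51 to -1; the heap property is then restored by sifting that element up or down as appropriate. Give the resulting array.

[-1, 10, 53, 23, 39, 73, 54, 77, 85, 82]

set index 4 from 51 to -1 → [10, 23, 53, -1, 39, 73, 54, 77, 85, 82]
-1 < parent 23 at index 2, swap → [10, -1, 53, 23, 39, 73, 54, 77, 85, 82]
-1 < parent 10 at index 1, swap → [-1, 10, 53, 23, 39, 73, 54, 77, 85, 82]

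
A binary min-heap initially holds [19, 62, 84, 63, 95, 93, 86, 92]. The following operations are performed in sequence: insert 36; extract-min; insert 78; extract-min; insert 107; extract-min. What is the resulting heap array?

insert 36:
  append 36 at index 8 → [19, 62, 84, 63, 95, 93, 86, 92, 36]
  36 < parent 63 at index 3, swap → [19, 62, 84, 36, 95, 93, 86, 92, 63]
  36 < parent 62 at index 1, swap → [19, 36, 84, 62, 95, 93, 86, 92, 63]
extract-min → returns 19:
  remove root 19; move last element 63 to root → [63, 36, 84, 62, 95, 93, 86, 92]
  63 vs smaller child 36 at index 1, swap → [36, 63, 84, 62, 95, 93, 86, 92]
  63 vs smaller child 62 at index 3, swap → [36, 62, 84, 63, 95, 93, 86, 92]
insert 78:
  append 78 at index 8 → [36, 62, 84, 63, 95, 93, 86, 92, 78] (no swap needed)
extract-min → returns 36:
  remove root 36; move last element 78 to root → [78, 62, 84, 63, 95, 93, 86, 92]
  78 vs smaller child 62 at index 1, swap → [62, 78, 84, 63, 95, 93, 86, 92]
  78 vs smaller child 63 at index 3, swap → [62, 63, 84, 78, 95, 93, 86, 92]
insert 107:
  append 107 at index 8 → [62, 63, 84, 78, 95, 93, 86, 92, 107] (no swap needed)
extract-min → returns 62:
  remove root 62; move last element 107 to root → [107, 63, 84, 78, 95, 93, 86, 92]
  107 vs smaller child 63 at index 1, swap → [63, 107, 84, 78, 95, 93, 86, 92]
  107 vs smaller child 78 at index 3, swap → [63, 78, 84, 107, 95, 93, 86, 92]
  107 vs only child 92 at index 7, swap → [63, 78, 84, 92, 95, 93, 86, 107]

[63, 78, 84, 92, 95, 93, 86, 107]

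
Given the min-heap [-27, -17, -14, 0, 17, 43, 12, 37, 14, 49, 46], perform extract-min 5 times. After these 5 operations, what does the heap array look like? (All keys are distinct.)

extract-min #1 returns -27:
  remove root -27; move last element 46 to root → [46, -17, -14, 0, 17, 43, 12, 37, 14, 49]
  46 vs smaller child -17 at index 1, swap → [-17, 46, -14, 0, 17, 43, 12, 37, 14, 49]
  46 vs smaller child 0 at index 3, swap → [-17, 0, -14, 46, 17, 43, 12, 37, 14, 49]
  46 vs smaller child 14 at index 8, swap → [-17, 0, -14, 14, 17, 43, 12, 37, 46, 49]
extract-min #2 returns -17:
  remove root -17; move last element 49 to root → [49, 0, -14, 14, 17, 43, 12, 37, 46]
  49 vs smaller child -14 at index 2, swap → [-14, 0, 49, 14, 17, 43, 12, 37, 46]
  49 vs smaller child 12 at index 6, swap → [-14, 0, 12, 14, 17, 43, 49, 37, 46]
extract-min #3 returns -14:
  remove root -14; move last element 46 to root → [46, 0, 12, 14, 17, 43, 49, 37]
  46 vs smaller child 0 at index 1, swap → [0, 46, 12, 14, 17, 43, 49, 37]
  46 vs smaller child 14 at index 3, swap → [0, 14, 12, 46, 17, 43, 49, 37]
  46 vs only child 37 at index 7, swap → [0, 14, 12, 37, 17, 43, 49, 46]
extract-min #4 returns 0:
  remove root 0; move last element 46 to root → [46, 14, 12, 37, 17, 43, 49]
  46 vs smaller child 12 at index 2, swap → [12, 14, 46, 37, 17, 43, 49]
  46 vs smaller child 43 at index 5, swap → [12, 14, 43, 37, 17, 46, 49]
extract-min #5 returns 12:
  remove root 12; move last element 49 to root → [49, 14, 43, 37, 17, 46]
  49 vs smaller child 14 at index 1, swap → [14, 49, 43, 37, 17, 46]
  49 vs smaller child 17 at index 4, swap → [14, 17, 43, 37, 49, 46]

[14, 17, 43, 37, 49, 46]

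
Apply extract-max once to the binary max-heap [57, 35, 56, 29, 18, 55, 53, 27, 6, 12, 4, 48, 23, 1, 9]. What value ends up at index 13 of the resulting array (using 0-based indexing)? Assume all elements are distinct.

1

remove root 57; move last element 9 to root → [9, 35, 56, 29, 18, 55, 53, 27, 6, 12, 4, 48, 23, 1]
9 vs larger child 56 at index 2, swap → [56, 35, 9, 29, 18, 55, 53, 27, 6, 12, 4, 48, 23, 1]
9 vs larger child 55 at index 5, swap → [56, 35, 55, 29, 18, 9, 53, 27, 6, 12, 4, 48, 23, 1]
9 vs larger child 48 at index 11, swap → [56, 35, 55, 29, 18, 48, 53, 27, 6, 12, 4, 9, 23, 1]
resulting array: [56, 35, 55, 29, 18, 48, 53, 27, 6, 12, 4, 9, 23, 1]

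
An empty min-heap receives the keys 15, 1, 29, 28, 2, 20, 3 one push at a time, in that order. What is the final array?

Insert 15:
  append 15 at index 0 → [15] (no swap needed)
Insert 1:
  append 1 at index 1 → [15, 1]
  1 < parent 15 at index 0, swap → [1, 15]
Insert 29:
  append 29 at index 2 → [1, 15, 29] (no swap needed)
Insert 28:
  append 28 at index 3 → [1, 15, 29, 28] (no swap needed)
Insert 2:
  append 2 at index 4 → [1, 15, 29, 28, 2]
  2 < parent 15 at index 1, swap → [1, 2, 29, 28, 15]
Insert 20:
  append 20 at index 5 → [1, 2, 29, 28, 15, 20]
  20 < parent 29 at index 2, swap → [1, 2, 20, 28, 15, 29]
Insert 3:
  append 3 at index 6 → [1, 2, 20, 28, 15, 29, 3]
  3 < parent 20 at index 2, swap → [1, 2, 3, 28, 15, 29, 20]

[1, 2, 3, 28, 15, 29, 20]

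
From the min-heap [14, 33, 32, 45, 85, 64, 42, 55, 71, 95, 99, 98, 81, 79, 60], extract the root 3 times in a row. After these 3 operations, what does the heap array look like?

[42, 45, 60, 55, 85, 64, 81, 79, 71, 95, 99, 98]

extract-min #1 returns 14:
  remove root 14; move last element 60 to root → [60, 33, 32, 45, 85, 64, 42, 55, 71, 95, 99, 98, 81, 79]
  60 vs smaller child 32 at index 2, swap → [32, 33, 60, 45, 85, 64, 42, 55, 71, 95, 99, 98, 81, 79]
  60 vs smaller child 42 at index 6, swap → [32, 33, 42, 45, 85, 64, 60, 55, 71, 95, 99, 98, 81, 79]
extract-min #2 returns 32:
  remove root 32; move last element 79 to root → [79, 33, 42, 45, 85, 64, 60, 55, 71, 95, 99, 98, 81]
  79 vs smaller child 33 at index 1, swap → [33, 79, 42, 45, 85, 64, 60, 55, 71, 95, 99, 98, 81]
  79 vs smaller child 45 at index 3, swap → [33, 45, 42, 79, 85, 64, 60, 55, 71, 95, 99, 98, 81]
  79 vs smaller child 55 at index 7, swap → [33, 45, 42, 55, 85, 64, 60, 79, 71, 95, 99, 98, 81]
extract-min #3 returns 33:
  remove root 33; move last element 81 to root → [81, 45, 42, 55, 85, 64, 60, 79, 71, 95, 99, 98]
  81 vs smaller child 42 at index 2, swap → [42, 45, 81, 55, 85, 64, 60, 79, 71, 95, 99, 98]
  81 vs smaller child 60 at index 6, swap → [42, 45, 60, 55, 85, 64, 81, 79, 71, 95, 99, 98]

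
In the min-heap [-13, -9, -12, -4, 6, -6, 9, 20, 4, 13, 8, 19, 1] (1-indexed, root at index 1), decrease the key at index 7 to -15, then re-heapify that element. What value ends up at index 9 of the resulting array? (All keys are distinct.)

4

set index 7 from 9 to -15 → [-13, -9, -12, -4, 6, -6, -15, 20, 4, 13, 8, 19, 1]
-15 < parent -12 at index 3, swap → [-13, -9, -15, -4, 6, -6, -12, 20, 4, 13, 8, 19, 1]
-15 < parent -13 at index 1, swap → [-15, -9, -13, -4, 6, -6, -12, 20, 4, 13, 8, 19, 1]
resulting array: [-15, -9, -13, -4, 6, -6, -12, 20, 4, 13, 8, 19, 1]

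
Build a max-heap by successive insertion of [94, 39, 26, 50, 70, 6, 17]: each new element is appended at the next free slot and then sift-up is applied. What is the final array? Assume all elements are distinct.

[94, 70, 26, 39, 50, 6, 17]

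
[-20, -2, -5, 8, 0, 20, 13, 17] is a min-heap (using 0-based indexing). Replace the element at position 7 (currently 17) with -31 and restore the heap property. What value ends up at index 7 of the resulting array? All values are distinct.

set index 7 from 17 to -31 → [-20, -2, -5, 8, 0, 20, 13, -31]
-31 < parent 8 at index 3, swap → [-20, -2, -5, -31, 0, 20, 13, 8]
-31 < parent -2 at index 1, swap → [-20, -31, -5, -2, 0, 20, 13, 8]
-31 < parent -20 at index 0, swap → [-31, -20, -5, -2, 0, 20, 13, 8]
resulting array: [-31, -20, -5, -2, 0, 20, 13, 8]

8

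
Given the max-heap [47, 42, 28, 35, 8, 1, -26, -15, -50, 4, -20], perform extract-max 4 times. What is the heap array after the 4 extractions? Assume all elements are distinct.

extract-max #1 returns 47:
  remove root 47; move last element -20 to root → [-20, 42, 28, 35, 8, 1, -26, -15, -50, 4]
  -20 vs larger child 42 at index 1, swap → [42, -20, 28, 35, 8, 1, -26, -15, -50, 4]
  -20 vs larger child 35 at index 3, swap → [42, 35, 28, -20, 8, 1, -26, -15, -50, 4]
  -20 vs larger child -15 at index 7, swap → [42, 35, 28, -15, 8, 1, -26, -20, -50, 4]
extract-max #2 returns 42:
  remove root 42; move last element 4 to root → [4, 35, 28, -15, 8, 1, -26, -20, -50]
  4 vs larger child 35 at index 1, swap → [35, 4, 28, -15, 8, 1, -26, -20, -50]
  4 vs larger child 8 at index 4, swap → [35, 8, 28, -15, 4, 1, -26, -20, -50]
extract-max #3 returns 35:
  remove root 35; move last element -50 to root → [-50, 8, 28, -15, 4, 1, -26, -20]
  -50 vs larger child 28 at index 2, swap → [28, 8, -50, -15, 4, 1, -26, -20]
  -50 vs larger child 1 at index 5, swap → [28, 8, 1, -15, 4, -50, -26, -20]
extract-max #4 returns 28:
  remove root 28; move last element -20 to root → [-20, 8, 1, -15, 4, -50, -26]
  -20 vs larger child 8 at index 1, swap → [8, -20, 1, -15, 4, -50, -26]
  -20 vs larger child 4 at index 4, swap → [8, 4, 1, -15, -20, -50, -26]

[8, 4, 1, -15, -20, -50, -26]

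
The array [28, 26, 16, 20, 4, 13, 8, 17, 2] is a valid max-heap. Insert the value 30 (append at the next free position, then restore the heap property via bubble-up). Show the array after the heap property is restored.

append 30 at index 9 → [28, 26, 16, 20, 4, 13, 8, 17, 2, 30]
30 > parent 4 at index 4, swap → [28, 26, 16, 20, 30, 13, 8, 17, 2, 4]
30 > parent 26 at index 1, swap → [28, 30, 16, 20, 26, 13, 8, 17, 2, 4]
30 > parent 28 at index 0, swap → [30, 28, 16, 20, 26, 13, 8, 17, 2, 4]

[30, 28, 16, 20, 26, 13, 8, 17, 2, 4]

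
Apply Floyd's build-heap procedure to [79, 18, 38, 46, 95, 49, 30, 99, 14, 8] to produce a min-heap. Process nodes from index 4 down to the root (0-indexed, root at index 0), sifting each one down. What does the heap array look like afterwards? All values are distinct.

[8, 14, 30, 46, 18, 49, 38, 99, 79, 95]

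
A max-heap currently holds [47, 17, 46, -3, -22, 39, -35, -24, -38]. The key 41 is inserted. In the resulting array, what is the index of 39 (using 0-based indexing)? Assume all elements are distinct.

5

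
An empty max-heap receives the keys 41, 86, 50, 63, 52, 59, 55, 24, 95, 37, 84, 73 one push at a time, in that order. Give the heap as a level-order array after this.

[95, 86, 73, 63, 84, 59, 55, 24, 41, 37, 52, 50]

Insert 41:
  append 41 at index 0 → [41] (no swap needed)
Insert 86:
  append 86 at index 1 → [41, 86]
  86 > parent 41 at index 0, swap → [86, 41]
Insert 50:
  append 50 at index 2 → [86, 41, 50] (no swap needed)
Insert 63:
  append 63 at index 3 → [86, 41, 50, 63]
  63 > parent 41 at index 1, swap → [86, 63, 50, 41]
Insert 52:
  append 52 at index 4 → [86, 63, 50, 41, 52] (no swap needed)
Insert 59:
  append 59 at index 5 → [86, 63, 50, 41, 52, 59]
  59 > parent 50 at index 2, swap → [86, 63, 59, 41, 52, 50]
Insert 55:
  append 55 at index 6 → [86, 63, 59, 41, 52, 50, 55] (no swap needed)
Insert 24:
  append 24 at index 7 → [86, 63, 59, 41, 52, 50, 55, 24] (no swap needed)
Insert 95:
  append 95 at index 8 → [86, 63, 59, 41, 52, 50, 55, 24, 95]
  95 > parent 41 at index 3, swap → [86, 63, 59, 95, 52, 50, 55, 24, 41]
  95 > parent 63 at index 1, swap → [86, 95, 59, 63, 52, 50, 55, 24, 41]
  95 > parent 86 at index 0, swap → [95, 86, 59, 63, 52, 50, 55, 24, 41]
Insert 37:
  append 37 at index 9 → [95, 86, 59, 63, 52, 50, 55, 24, 41, 37] (no swap needed)
Insert 84:
  append 84 at index 10 → [95, 86, 59, 63, 52, 50, 55, 24, 41, 37, 84]
  84 > parent 52 at index 4, swap → [95, 86, 59, 63, 84, 50, 55, 24, 41, 37, 52]
Insert 73:
  append 73 at index 11 → [95, 86, 59, 63, 84, 50, 55, 24, 41, 37, 52, 73]
  73 > parent 50 at index 5, swap → [95, 86, 59, 63, 84, 73, 55, 24, 41, 37, 52, 50]
  73 > parent 59 at index 2, swap → [95, 86, 73, 63, 84, 59, 55, 24, 41, 37, 52, 50]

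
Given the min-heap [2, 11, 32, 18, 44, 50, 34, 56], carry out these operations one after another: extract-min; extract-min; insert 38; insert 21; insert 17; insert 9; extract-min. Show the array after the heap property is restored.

extract-min → returns 2:
  remove root 2; move last element 56 to root → [56, 11, 32, 18, 44, 50, 34]
  56 vs smaller child 11 at index 1, swap → [11, 56, 32, 18, 44, 50, 34]
  56 vs smaller child 18 at index 3, swap → [11, 18, 32, 56, 44, 50, 34]
extract-min → returns 11:
  remove root 11; move last element 34 to root → [34, 18, 32, 56, 44, 50]
  34 vs smaller child 18 at index 1, swap → [18, 34, 32, 56, 44, 50]
insert 38:
  append 38 at index 6 → [18, 34, 32, 56, 44, 50, 38] (no swap needed)
insert 21:
  append 21 at index 7 → [18, 34, 32, 56, 44, 50, 38, 21]
  21 < parent 56 at index 3, swap → [18, 34, 32, 21, 44, 50, 38, 56]
  21 < parent 34 at index 1, swap → [18, 21, 32, 34, 44, 50, 38, 56]
insert 17:
  append 17 at index 8 → [18, 21, 32, 34, 44, 50, 38, 56, 17]
  17 < parent 34 at index 3, swap → [18, 21, 32, 17, 44, 50, 38, 56, 34]
  17 < parent 21 at index 1, swap → [18, 17, 32, 21, 44, 50, 38, 56, 34]
  17 < parent 18 at index 0, swap → [17, 18, 32, 21, 44, 50, 38, 56, 34]
insert 9:
  append 9 at index 9 → [17, 18, 32, 21, 44, 50, 38, 56, 34, 9]
  9 < parent 44 at index 4, swap → [17, 18, 32, 21, 9, 50, 38, 56, 34, 44]
  9 < parent 18 at index 1, swap → [17, 9, 32, 21, 18, 50, 38, 56, 34, 44]
  9 < parent 17 at index 0, swap → [9, 17, 32, 21, 18, 50, 38, 56, 34, 44]
extract-min → returns 9:
  remove root 9; move last element 44 to root → [44, 17, 32, 21, 18, 50, 38, 56, 34]
  44 vs smaller child 17 at index 1, swap → [17, 44, 32, 21, 18, 50, 38, 56, 34]
  44 vs smaller child 18 at index 4, swap → [17, 18, 32, 21, 44, 50, 38, 56, 34]

[17, 18, 32, 21, 44, 50, 38, 56, 34]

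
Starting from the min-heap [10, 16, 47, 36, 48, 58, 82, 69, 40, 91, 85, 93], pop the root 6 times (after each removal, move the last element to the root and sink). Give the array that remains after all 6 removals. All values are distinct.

[58, 69, 82, 85, 91, 93]

extract-min #1 returns 10:
  remove root 10; move last element 93 to root → [93, 16, 47, 36, 48, 58, 82, 69, 40, 91, 85]
  93 vs smaller child 16 at index 1, swap → [16, 93, 47, 36, 48, 58, 82, 69, 40, 91, 85]
  93 vs smaller child 36 at index 3, swap → [16, 36, 47, 93, 48, 58, 82, 69, 40, 91, 85]
  93 vs smaller child 40 at index 8, swap → [16, 36, 47, 40, 48, 58, 82, 69, 93, 91, 85]
extract-min #2 returns 16:
  remove root 16; move last element 85 to root → [85, 36, 47, 40, 48, 58, 82, 69, 93, 91]
  85 vs smaller child 36 at index 1, swap → [36, 85, 47, 40, 48, 58, 82, 69, 93, 91]
  85 vs smaller child 40 at index 3, swap → [36, 40, 47, 85, 48, 58, 82, 69, 93, 91]
  85 vs smaller child 69 at index 7, swap → [36, 40, 47, 69, 48, 58, 82, 85, 93, 91]
extract-min #3 returns 36:
  remove root 36; move last element 91 to root → [91, 40, 47, 69, 48, 58, 82, 85, 93]
  91 vs smaller child 40 at index 1, swap → [40, 91, 47, 69, 48, 58, 82, 85, 93]
  91 vs smaller child 48 at index 4, swap → [40, 48, 47, 69, 91, 58, 82, 85, 93]
extract-min #4 returns 40:
  remove root 40; move last element 93 to root → [93, 48, 47, 69, 91, 58, 82, 85]
  93 vs smaller child 47 at index 2, swap → [47, 48, 93, 69, 91, 58, 82, 85]
  93 vs smaller child 58 at index 5, swap → [47, 48, 58, 69, 91, 93, 82, 85]
extract-min #5 returns 47:
  remove root 47; move last element 85 to root → [85, 48, 58, 69, 91, 93, 82]
  85 vs smaller child 48 at index 1, swap → [48, 85, 58, 69, 91, 93, 82]
  85 vs smaller child 69 at index 3, swap → [48, 69, 58, 85, 91, 93, 82]
extract-min #6 returns 48:
  remove root 48; move last element 82 to root → [82, 69, 58, 85, 91, 93]
  82 vs smaller child 58 at index 2, swap → [58, 69, 82, 85, 91, 93]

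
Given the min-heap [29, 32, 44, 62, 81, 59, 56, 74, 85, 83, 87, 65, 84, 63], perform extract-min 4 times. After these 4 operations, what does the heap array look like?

extract-min #1 returns 29:
  remove root 29; move last element 63 to root → [63, 32, 44, 62, 81, 59, 56, 74, 85, 83, 87, 65, 84]
  63 vs smaller child 32 at index 1, swap → [32, 63, 44, 62, 81, 59, 56, 74, 85, 83, 87, 65, 84]
  63 vs smaller child 62 at index 3, swap → [32, 62, 44, 63, 81, 59, 56, 74, 85, 83, 87, 65, 84]
extract-min #2 returns 32:
  remove root 32; move last element 84 to root → [84, 62, 44, 63, 81, 59, 56, 74, 85, 83, 87, 65]
  84 vs smaller child 44 at index 2, swap → [44, 62, 84, 63, 81, 59, 56, 74, 85, 83, 87, 65]
  84 vs smaller child 56 at index 6, swap → [44, 62, 56, 63, 81, 59, 84, 74, 85, 83, 87, 65]
extract-min #3 returns 44:
  remove root 44; move last element 65 to root → [65, 62, 56, 63, 81, 59, 84, 74, 85, 83, 87]
  65 vs smaller child 56 at index 2, swap → [56, 62, 65, 63, 81, 59, 84, 74, 85, 83, 87]
  65 vs smaller child 59 at index 5, swap → [56, 62, 59, 63, 81, 65, 84, 74, 85, 83, 87]
extract-min #4 returns 56:
  remove root 56; move last element 87 to root → [87, 62, 59, 63, 81, 65, 84, 74, 85, 83]
  87 vs smaller child 59 at index 2, swap → [59, 62, 87, 63, 81, 65, 84, 74, 85, 83]
  87 vs smaller child 65 at index 5, swap → [59, 62, 65, 63, 81, 87, 84, 74, 85, 83]

[59, 62, 65, 63, 81, 87, 84, 74, 85, 83]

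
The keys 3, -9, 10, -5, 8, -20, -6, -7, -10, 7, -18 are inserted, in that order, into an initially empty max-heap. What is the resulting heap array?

Insert 3:
  append 3 at index 0 → [3] (no swap needed)
Insert -9:
  append -9 at index 1 → [3, -9] (no swap needed)
Insert 10:
  append 10 at index 2 → [3, -9, 10]
  10 > parent 3 at index 0, swap → [10, -9, 3]
Insert -5:
  append -5 at index 3 → [10, -9, 3, -5]
  -5 > parent -9 at index 1, swap → [10, -5, 3, -9]
Insert 8:
  append 8 at index 4 → [10, -5, 3, -9, 8]
  8 > parent -5 at index 1, swap → [10, 8, 3, -9, -5]
Insert -20:
  append -20 at index 5 → [10, 8, 3, -9, -5, -20] (no swap needed)
Insert -6:
  append -6 at index 6 → [10, 8, 3, -9, -5, -20, -6] (no swap needed)
Insert -7:
  append -7 at index 7 → [10, 8, 3, -9, -5, -20, -6, -7]
  -7 > parent -9 at index 3, swap → [10, 8, 3, -7, -5, -20, -6, -9]
Insert -10:
  append -10 at index 8 → [10, 8, 3, -7, -5, -20, -6, -9, -10] (no swap needed)
Insert 7:
  append 7 at index 9 → [10, 8, 3, -7, -5, -20, -6, -9, -10, 7]
  7 > parent -5 at index 4, swap → [10, 8, 3, -7, 7, -20, -6, -9, -10, -5]
Insert -18:
  append -18 at index 10 → [10, 8, 3, -7, 7, -20, -6, -9, -10, -5, -18] (no swap needed)

[10, 8, 3, -7, 7, -20, -6, -9, -10, -5, -18]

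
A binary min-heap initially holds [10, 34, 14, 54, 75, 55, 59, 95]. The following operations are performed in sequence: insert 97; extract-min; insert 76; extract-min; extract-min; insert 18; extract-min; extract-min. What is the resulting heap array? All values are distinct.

insert 97:
  append 97 at index 8 → [10, 34, 14, 54, 75, 55, 59, 95, 97] (no swap needed)
extract-min → returns 10:
  remove root 10; move last element 97 to root → [97, 34, 14, 54, 75, 55, 59, 95]
  97 vs smaller child 14 at index 2, swap → [14, 34, 97, 54, 75, 55, 59, 95]
  97 vs smaller child 55 at index 5, swap → [14, 34, 55, 54, 75, 97, 59, 95]
insert 76:
  append 76 at index 8 → [14, 34, 55, 54, 75, 97, 59, 95, 76] (no swap needed)
extract-min → returns 14:
  remove root 14; move last element 76 to root → [76, 34, 55, 54, 75, 97, 59, 95]
  76 vs smaller child 34 at index 1, swap → [34, 76, 55, 54, 75, 97, 59, 95]
  76 vs smaller child 54 at index 3, swap → [34, 54, 55, 76, 75, 97, 59, 95]
extract-min → returns 34:
  remove root 34; move last element 95 to root → [95, 54, 55, 76, 75, 97, 59]
  95 vs smaller child 54 at index 1, swap → [54, 95, 55, 76, 75, 97, 59]
  95 vs smaller child 75 at index 4, swap → [54, 75, 55, 76, 95, 97, 59]
insert 18:
  append 18 at index 7 → [54, 75, 55, 76, 95, 97, 59, 18]
  18 < parent 76 at index 3, swap → [54, 75, 55, 18, 95, 97, 59, 76]
  18 < parent 75 at index 1, swap → [54, 18, 55, 75, 95, 97, 59, 76]
  18 < parent 54 at index 0, swap → [18, 54, 55, 75, 95, 97, 59, 76]
extract-min → returns 18:
  remove root 18; move last element 76 to root → [76, 54, 55, 75, 95, 97, 59]
  76 vs smaller child 54 at index 1, swap → [54, 76, 55, 75, 95, 97, 59]
  76 vs smaller child 75 at index 3, swap → [54, 75, 55, 76, 95, 97, 59]
extract-min → returns 54:
  remove root 54; move last element 59 to root → [59, 75, 55, 76, 95, 97]
  59 vs smaller child 55 at index 2, swap → [55, 75, 59, 76, 95, 97]

[55, 75, 59, 76, 95, 97]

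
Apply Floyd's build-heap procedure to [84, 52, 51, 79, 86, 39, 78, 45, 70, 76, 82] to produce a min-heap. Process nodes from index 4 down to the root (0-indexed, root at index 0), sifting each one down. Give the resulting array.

[39, 45, 51, 52, 76, 84, 78, 79, 70, 86, 82]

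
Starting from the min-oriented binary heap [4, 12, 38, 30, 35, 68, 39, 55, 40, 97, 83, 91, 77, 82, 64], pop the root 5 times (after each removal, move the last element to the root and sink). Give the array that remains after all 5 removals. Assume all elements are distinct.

[39, 40, 68, 55, 82, 83, 91, 77, 64, 97]

extract-min #1 returns 4:
  remove root 4; move last element 64 to root → [64, 12, 38, 30, 35, 68, 39, 55, 40, 97, 83, 91, 77, 82]
  64 vs smaller child 12 at index 1, swap → [12, 64, 38, 30, 35, 68, 39, 55, 40, 97, 83, 91, 77, 82]
  64 vs smaller child 30 at index 3, swap → [12, 30, 38, 64, 35, 68, 39, 55, 40, 97, 83, 91, 77, 82]
  64 vs smaller child 40 at index 8, swap → [12, 30, 38, 40, 35, 68, 39, 55, 64, 97, 83, 91, 77, 82]
extract-min #2 returns 12:
  remove root 12; move last element 82 to root → [82, 30, 38, 40, 35, 68, 39, 55, 64, 97, 83, 91, 77]
  82 vs smaller child 30 at index 1, swap → [30, 82, 38, 40, 35, 68, 39, 55, 64, 97, 83, 91, 77]
  82 vs smaller child 35 at index 4, swap → [30, 35, 38, 40, 82, 68, 39, 55, 64, 97, 83, 91, 77]
extract-min #3 returns 30:
  remove root 30; move last element 77 to root → [77, 35, 38, 40, 82, 68, 39, 55, 64, 97, 83, 91]
  77 vs smaller child 35 at index 1, swap → [35, 77, 38, 40, 82, 68, 39, 55, 64, 97, 83, 91]
  77 vs smaller child 40 at index 3, swap → [35, 40, 38, 77, 82, 68, 39, 55, 64, 97, 83, 91]
  77 vs smaller child 55 at index 7, swap → [35, 40, 38, 55, 82, 68, 39, 77, 64, 97, 83, 91]
extract-min #4 returns 35:
  remove root 35; move last element 91 to root → [91, 40, 38, 55, 82, 68, 39, 77, 64, 97, 83]
  91 vs smaller child 38 at index 2, swap → [38, 40, 91, 55, 82, 68, 39, 77, 64, 97, 83]
  91 vs smaller child 39 at index 6, swap → [38, 40, 39, 55, 82, 68, 91, 77, 64, 97, 83]
extract-min #5 returns 38:
  remove root 38; move last element 83 to root → [83, 40, 39, 55, 82, 68, 91, 77, 64, 97]
  83 vs smaller child 39 at index 2, swap → [39, 40, 83, 55, 82, 68, 91, 77, 64, 97]
  83 vs smaller child 68 at index 5, swap → [39, 40, 68, 55, 82, 83, 91, 77, 64, 97]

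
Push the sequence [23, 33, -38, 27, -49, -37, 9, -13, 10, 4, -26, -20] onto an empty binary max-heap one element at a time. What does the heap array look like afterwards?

Insert 23:
  append 23 at index 0 → [23] (no swap needed)
Insert 33:
  append 33 at index 1 → [23, 33]
  33 > parent 23 at index 0, swap → [33, 23]
Insert -38:
  append -38 at index 2 → [33, 23, -38] (no swap needed)
Insert 27:
  append 27 at index 3 → [33, 23, -38, 27]
  27 > parent 23 at index 1, swap → [33, 27, -38, 23]
Insert -49:
  append -49 at index 4 → [33, 27, -38, 23, -49] (no swap needed)
Insert -37:
  append -37 at index 5 → [33, 27, -38, 23, -49, -37]
  -37 > parent -38 at index 2, swap → [33, 27, -37, 23, -49, -38]
Insert 9:
  append 9 at index 6 → [33, 27, -37, 23, -49, -38, 9]
  9 > parent -37 at index 2, swap → [33, 27, 9, 23, -49, -38, -37]
Insert -13:
  append -13 at index 7 → [33, 27, 9, 23, -49, -38, -37, -13] (no swap needed)
Insert 10:
  append 10 at index 8 → [33, 27, 9, 23, -49, -38, -37, -13, 10] (no swap needed)
Insert 4:
  append 4 at index 9 → [33, 27, 9, 23, -49, -38, -37, -13, 10, 4]
  4 > parent -49 at index 4, swap → [33, 27, 9, 23, 4, -38, -37, -13, 10, -49]
Insert -26:
  append -26 at index 10 → [33, 27, 9, 23, 4, -38, -37, -13, 10, -49, -26] (no swap needed)
Insert -20:
  append -20 at index 11 → [33, 27, 9, 23, 4, -38, -37, -13, 10, -49, -26, -20]
  -20 > parent -38 at index 5, swap → [33, 27, 9, 23, 4, -20, -37, -13, 10, -49, -26, -38]

[33, 27, 9, 23, 4, -20, -37, -13, 10, -49, -26, -38]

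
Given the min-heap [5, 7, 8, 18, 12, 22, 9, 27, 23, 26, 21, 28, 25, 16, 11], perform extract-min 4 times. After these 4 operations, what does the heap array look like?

[11, 12, 16, 18, 21, 22, 25, 27, 23, 26, 28]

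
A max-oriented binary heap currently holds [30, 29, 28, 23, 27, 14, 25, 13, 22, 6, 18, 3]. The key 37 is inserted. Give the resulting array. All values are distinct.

[37, 29, 30, 23, 27, 28, 25, 13, 22, 6, 18, 3, 14]

append 37 at index 12 → [30, 29, 28, 23, 27, 14, 25, 13, 22, 6, 18, 3, 37]
37 > parent 14 at index 5, swap → [30, 29, 28, 23, 27, 37, 25, 13, 22, 6, 18, 3, 14]
37 > parent 28 at index 2, swap → [30, 29, 37, 23, 27, 28, 25, 13, 22, 6, 18, 3, 14]
37 > parent 30 at index 0, swap → [37, 29, 30, 23, 27, 28, 25, 13, 22, 6, 18, 3, 14]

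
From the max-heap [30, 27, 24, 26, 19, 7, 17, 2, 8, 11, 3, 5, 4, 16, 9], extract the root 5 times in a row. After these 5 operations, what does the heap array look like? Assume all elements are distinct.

[17, 16, 7, 9, 11, 3, 4, 2, 8, 5]

extract-max #1 returns 30:
  remove root 30; move last element 9 to root → [9, 27, 24, 26, 19, 7, 17, 2, 8, 11, 3, 5, 4, 16]
  9 vs larger child 27 at index 1, swap → [27, 9, 24, 26, 19, 7, 17, 2, 8, 11, 3, 5, 4, 16]
  9 vs larger child 26 at index 3, swap → [27, 26, 24, 9, 19, 7, 17, 2, 8, 11, 3, 5, 4, 16]
extract-max #2 returns 27:
  remove root 27; move last element 16 to root → [16, 26, 24, 9, 19, 7, 17, 2, 8, 11, 3, 5, 4]
  16 vs larger child 26 at index 1, swap → [26, 16, 24, 9, 19, 7, 17, 2, 8, 11, 3, 5, 4]
  16 vs larger child 19 at index 4, swap → [26, 19, 24, 9, 16, 7, 17, 2, 8, 11, 3, 5, 4]
extract-max #3 returns 26:
  remove root 26; move last element 4 to root → [4, 19, 24, 9, 16, 7, 17, 2, 8, 11, 3, 5]
  4 vs larger child 24 at index 2, swap → [24, 19, 4, 9, 16, 7, 17, 2, 8, 11, 3, 5]
  4 vs larger child 17 at index 6, swap → [24, 19, 17, 9, 16, 7, 4, 2, 8, 11, 3, 5]
extract-max #4 returns 24:
  remove root 24; move last element 5 to root → [5, 19, 17, 9, 16, 7, 4, 2, 8, 11, 3]
  5 vs larger child 19 at index 1, swap → [19, 5, 17, 9, 16, 7, 4, 2, 8, 11, 3]
  5 vs larger child 16 at index 4, swap → [19, 16, 17, 9, 5, 7, 4, 2, 8, 11, 3]
  5 vs larger child 11 at index 9, swap → [19, 16, 17, 9, 11, 7, 4, 2, 8, 5, 3]
extract-max #5 returns 19:
  remove root 19; move last element 3 to root → [3, 16, 17, 9, 11, 7, 4, 2, 8, 5]
  3 vs larger child 17 at index 2, swap → [17, 16, 3, 9, 11, 7, 4, 2, 8, 5]
  3 vs larger child 7 at index 5, swap → [17, 16, 7, 9, 11, 3, 4, 2, 8, 5]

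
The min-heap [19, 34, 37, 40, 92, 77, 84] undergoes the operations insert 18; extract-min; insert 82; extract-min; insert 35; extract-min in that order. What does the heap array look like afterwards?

[35, 40, 37, 82, 92, 77, 84]

insert 18:
  append 18 at index 7 → [19, 34, 37, 40, 92, 77, 84, 18]
  18 < parent 40 at index 3, swap → [19, 34, 37, 18, 92, 77, 84, 40]
  18 < parent 34 at index 1, swap → [19, 18, 37, 34, 92, 77, 84, 40]
  18 < parent 19 at index 0, swap → [18, 19, 37, 34, 92, 77, 84, 40]
extract-min → returns 18:
  remove root 18; move last element 40 to root → [40, 19, 37, 34, 92, 77, 84]
  40 vs smaller child 19 at index 1, swap → [19, 40, 37, 34, 92, 77, 84]
  40 vs smaller child 34 at index 3, swap → [19, 34, 37, 40, 92, 77, 84]
insert 82:
  append 82 at index 7 → [19, 34, 37, 40, 92, 77, 84, 82] (no swap needed)
extract-min → returns 19:
  remove root 19; move last element 82 to root → [82, 34, 37, 40, 92, 77, 84]
  82 vs smaller child 34 at index 1, swap → [34, 82, 37, 40, 92, 77, 84]
  82 vs smaller child 40 at index 3, swap → [34, 40, 37, 82, 92, 77, 84]
insert 35:
  append 35 at index 7 → [34, 40, 37, 82, 92, 77, 84, 35]
  35 < parent 82 at index 3, swap → [34, 40, 37, 35, 92, 77, 84, 82]
  35 < parent 40 at index 1, swap → [34, 35, 37, 40, 92, 77, 84, 82]
extract-min → returns 34:
  remove root 34; move last element 82 to root → [82, 35, 37, 40, 92, 77, 84]
  82 vs smaller child 35 at index 1, swap → [35, 82, 37, 40, 92, 77, 84]
  82 vs smaller child 40 at index 3, swap → [35, 40, 37, 82, 92, 77, 84]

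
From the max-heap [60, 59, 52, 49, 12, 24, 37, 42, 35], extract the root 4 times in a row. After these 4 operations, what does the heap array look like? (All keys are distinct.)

extract-max #1 returns 60:
  remove root 60; move last element 35 to root → [35, 59, 52, 49, 12, 24, 37, 42]
  35 vs larger child 59 at index 1, swap → [59, 35, 52, 49, 12, 24, 37, 42]
  35 vs larger child 49 at index 3, swap → [59, 49, 52, 35, 12, 24, 37, 42]
  35 vs only child 42 at index 7, swap → [59, 49, 52, 42, 12, 24, 37, 35]
extract-max #2 returns 59:
  remove root 59; move last element 35 to root → [35, 49, 52, 42, 12, 24, 37]
  35 vs larger child 52 at index 2, swap → [52, 49, 35, 42, 12, 24, 37]
  35 vs larger child 37 at index 6, swap → [52, 49, 37, 42, 12, 24, 35]
extract-max #3 returns 52:
  remove root 52; move last element 35 to root → [35, 49, 37, 42, 12, 24]
  35 vs larger child 49 at index 1, swap → [49, 35, 37, 42, 12, 24]
  35 vs larger child 42 at index 3, swap → [49, 42, 37, 35, 12, 24]
extract-max #4 returns 49:
  remove root 49; move last element 24 to root → [24, 42, 37, 35, 12]
  24 vs larger child 42 at index 1, swap → [42, 24, 37, 35, 12]
  24 vs larger child 35 at index 3, swap → [42, 35, 37, 24, 12]

[42, 35, 37, 24, 12]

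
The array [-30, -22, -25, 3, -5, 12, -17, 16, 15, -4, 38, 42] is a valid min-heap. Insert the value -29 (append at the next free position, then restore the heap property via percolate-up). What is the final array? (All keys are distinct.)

[-30, -22, -29, 3, -5, -25, -17, 16, 15, -4, 38, 42, 12]

append -29 at index 12 → [-30, -22, -25, 3, -5, 12, -17, 16, 15, -4, 38, 42, -29]
-29 < parent 12 at index 5, swap → [-30, -22, -25, 3, -5, -29, -17, 16, 15, -4, 38, 42, 12]
-29 < parent -25 at index 2, swap → [-30, -22, -29, 3, -5, -25, -17, 16, 15, -4, 38, 42, 12]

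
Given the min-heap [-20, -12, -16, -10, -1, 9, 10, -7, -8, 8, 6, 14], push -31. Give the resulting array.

[-31, -12, -20, -10, -1, -16, 10, -7, -8, 8, 6, 14, 9]

append -31 at index 12 → [-20, -12, -16, -10, -1, 9, 10, -7, -8, 8, 6, 14, -31]
-31 < parent 9 at index 5, swap → [-20, -12, -16, -10, -1, -31, 10, -7, -8, 8, 6, 14, 9]
-31 < parent -16 at index 2, swap → [-20, -12, -31, -10, -1, -16, 10, -7, -8, 8, 6, 14, 9]
-31 < parent -20 at index 0, swap → [-31, -12, -20, -10, -1, -16, 10, -7, -8, 8, 6, 14, 9]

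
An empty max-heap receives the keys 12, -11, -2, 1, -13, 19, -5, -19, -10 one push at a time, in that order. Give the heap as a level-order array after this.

[19, 1, 12, -10, -13, -2, -5, -19, -11]

Insert 12:
  append 12 at index 0 → [12] (no swap needed)
Insert -11:
  append -11 at index 1 → [12, -11] (no swap needed)
Insert -2:
  append -2 at index 2 → [12, -11, -2] (no swap needed)
Insert 1:
  append 1 at index 3 → [12, -11, -2, 1]
  1 > parent -11 at index 1, swap → [12, 1, -2, -11]
Insert -13:
  append -13 at index 4 → [12, 1, -2, -11, -13] (no swap needed)
Insert 19:
  append 19 at index 5 → [12, 1, -2, -11, -13, 19]
  19 > parent -2 at index 2, swap → [12, 1, 19, -11, -13, -2]
  19 > parent 12 at index 0, swap → [19, 1, 12, -11, -13, -2]
Insert -5:
  append -5 at index 6 → [19, 1, 12, -11, -13, -2, -5] (no swap needed)
Insert -19:
  append -19 at index 7 → [19, 1, 12, -11, -13, -2, -5, -19] (no swap needed)
Insert -10:
  append -10 at index 8 → [19, 1, 12, -11, -13, -2, -5, -19, -10]
  -10 > parent -11 at index 3, swap → [19, 1, 12, -10, -13, -2, -5, -19, -11]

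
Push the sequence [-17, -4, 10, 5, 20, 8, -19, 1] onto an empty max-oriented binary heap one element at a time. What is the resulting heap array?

Insert -17:
  append -17 at index 0 → [-17] (no swap needed)
Insert -4:
  append -4 at index 1 → [-17, -4]
  -4 > parent -17 at index 0, swap → [-4, -17]
Insert 10:
  append 10 at index 2 → [-4, -17, 10]
  10 > parent -4 at index 0, swap → [10, -17, -4]
Insert 5:
  append 5 at index 3 → [10, -17, -4, 5]
  5 > parent -17 at index 1, swap → [10, 5, -4, -17]
Insert 20:
  append 20 at index 4 → [10, 5, -4, -17, 20]
  20 > parent 5 at index 1, swap → [10, 20, -4, -17, 5]
  20 > parent 10 at index 0, swap → [20, 10, -4, -17, 5]
Insert 8:
  append 8 at index 5 → [20, 10, -4, -17, 5, 8]
  8 > parent -4 at index 2, swap → [20, 10, 8, -17, 5, -4]
Insert -19:
  append -19 at index 6 → [20, 10, 8, -17, 5, -4, -19] (no swap needed)
Insert 1:
  append 1 at index 7 → [20, 10, 8, -17, 5, -4, -19, 1]
  1 > parent -17 at index 3, swap → [20, 10, 8, 1, 5, -4, -19, -17]

[20, 10, 8, 1, 5, -4, -19, -17]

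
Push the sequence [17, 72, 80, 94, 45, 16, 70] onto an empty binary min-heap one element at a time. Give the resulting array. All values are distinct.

Insert 17:
  append 17 at index 0 → [17] (no swap needed)
Insert 72:
  append 72 at index 1 → [17, 72] (no swap needed)
Insert 80:
  append 80 at index 2 → [17, 72, 80] (no swap needed)
Insert 94:
  append 94 at index 3 → [17, 72, 80, 94] (no swap needed)
Insert 45:
  append 45 at index 4 → [17, 72, 80, 94, 45]
  45 < parent 72 at index 1, swap → [17, 45, 80, 94, 72]
Insert 16:
  append 16 at index 5 → [17, 45, 80, 94, 72, 16]
  16 < parent 80 at index 2, swap → [17, 45, 16, 94, 72, 80]
  16 < parent 17 at index 0, swap → [16, 45, 17, 94, 72, 80]
Insert 70:
  append 70 at index 6 → [16, 45, 17, 94, 72, 80, 70] (no swap needed)

[16, 45, 17, 94, 72, 80, 70]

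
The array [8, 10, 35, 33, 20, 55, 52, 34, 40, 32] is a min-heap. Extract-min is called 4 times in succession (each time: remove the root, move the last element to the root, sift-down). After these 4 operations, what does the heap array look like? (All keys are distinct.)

[33, 34, 35, 52, 40, 55]

extract-min #1 returns 8:
  remove root 8; move last element 32 to root → [32, 10, 35, 33, 20, 55, 52, 34, 40]
  32 vs smaller child 10 at index 1, swap → [10, 32, 35, 33, 20, 55, 52, 34, 40]
  32 vs smaller child 20 at index 4, swap → [10, 20, 35, 33, 32, 55, 52, 34, 40]
extract-min #2 returns 10:
  remove root 10; move last element 40 to root → [40, 20, 35, 33, 32, 55, 52, 34]
  40 vs smaller child 20 at index 1, swap → [20, 40, 35, 33, 32, 55, 52, 34]
  40 vs smaller child 32 at index 4, swap → [20, 32, 35, 33, 40, 55, 52, 34]
extract-min #3 returns 20:
  remove root 20; move last element 34 to root → [34, 32, 35, 33, 40, 55, 52]
  34 vs smaller child 32 at index 1, swap → [32, 34, 35, 33, 40, 55, 52]
  34 vs smaller child 33 at index 3, swap → [32, 33, 35, 34, 40, 55, 52]
extract-min #4 returns 32:
  remove root 32; move last element 52 to root → [52, 33, 35, 34, 40, 55]
  52 vs smaller child 33 at index 1, swap → [33, 52, 35, 34, 40, 55]
  52 vs smaller child 34 at index 3, swap → [33, 34, 35, 52, 40, 55]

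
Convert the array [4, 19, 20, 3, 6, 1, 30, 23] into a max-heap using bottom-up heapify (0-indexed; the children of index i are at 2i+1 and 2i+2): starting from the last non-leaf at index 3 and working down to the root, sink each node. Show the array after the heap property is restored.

sift down from index 3:
  3 vs only child 23 at index 7, swap → [4, 19, 20, 23, 6, 1, 30, 3]
sift down from index 2:
  20 vs larger child 30 at index 6, swap → [4, 19, 30, 23, 6, 1, 20, 3]
sift down from index 1:
  19 vs larger child 23 at index 3, swap → [4, 23, 30, 19, 6, 1, 20, 3]
sift down from index 0:
  4 vs larger child 30 at index 2, swap → [30, 23, 4, 19, 6, 1, 20, 3]
  4 vs larger child 20 at index 6, swap → [30, 23, 20, 19, 6, 1, 4, 3]

[30, 23, 20, 19, 6, 1, 4, 3]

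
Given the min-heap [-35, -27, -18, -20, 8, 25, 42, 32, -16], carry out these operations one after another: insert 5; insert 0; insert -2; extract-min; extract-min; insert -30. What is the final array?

insert 5:
  append 5 at index 9 → [-35, -27, -18, -20, 8, 25, 42, 32, -16, 5]
  5 < parent 8 at index 4, swap → [-35, -27, -18, -20, 5, 25, 42, 32, -16, 8]
insert 0:
  append 0 at index 10 → [-35, -27, -18, -20, 5, 25, 42, 32, -16, 8, 0]
  0 < parent 5 at index 4, swap → [-35, -27, -18, -20, 0, 25, 42, 32, -16, 8, 5]
insert -2:
  append -2 at index 11 → [-35, -27, -18, -20, 0, 25, 42, 32, -16, 8, 5, -2]
  -2 < parent 25 at index 5, swap → [-35, -27, -18, -20, 0, -2, 42, 32, -16, 8, 5, 25]
extract-min → returns -35:
  remove root -35; move last element 25 to root → [25, -27, -18, -20, 0, -2, 42, 32, -16, 8, 5]
  25 vs smaller child -27 at index 1, swap → [-27, 25, -18, -20, 0, -2, 42, 32, -16, 8, 5]
  25 vs smaller child -20 at index 3, swap → [-27, -20, -18, 25, 0, -2, 42, 32, -16, 8, 5]
  25 vs smaller child -16 at index 8, swap → [-27, -20, -18, -16, 0, -2, 42, 32, 25, 8, 5]
extract-min → returns -27:
  remove root -27; move last element 5 to root → [5, -20, -18, -16, 0, -2, 42, 32, 25, 8]
  5 vs smaller child -20 at index 1, swap → [-20, 5, -18, -16, 0, -2, 42, 32, 25, 8]
  5 vs smaller child -16 at index 3, swap → [-20, -16, -18, 5, 0, -2, 42, 32, 25, 8]
insert -30:
  append -30 at index 10 → [-20, -16, -18, 5, 0, -2, 42, 32, 25, 8, -30]
  -30 < parent 0 at index 4, swap → [-20, -16, -18, 5, -30, -2, 42, 32, 25, 8, 0]
  -30 < parent -16 at index 1, swap → [-20, -30, -18, 5, -16, -2, 42, 32, 25, 8, 0]
  -30 < parent -20 at index 0, swap → [-30, -20, -18, 5, -16, -2, 42, 32, 25, 8, 0]

[-30, -20, -18, 5, -16, -2, 42, 32, 25, 8, 0]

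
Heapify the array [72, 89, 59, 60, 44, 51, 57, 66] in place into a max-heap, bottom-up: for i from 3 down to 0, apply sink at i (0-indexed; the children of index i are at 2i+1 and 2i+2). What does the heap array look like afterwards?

[89, 72, 59, 66, 44, 51, 57, 60]

sift down from index 3:
  60 vs only child 66 at index 7, swap → [72, 89, 59, 66, 44, 51, 57, 60]
sift down from index 2: already satisfies heap property
sift down from index 1: already satisfies heap property
sift down from index 0:
  72 vs larger child 89 at index 1, swap → [89, 72, 59, 66, 44, 51, 57, 60]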